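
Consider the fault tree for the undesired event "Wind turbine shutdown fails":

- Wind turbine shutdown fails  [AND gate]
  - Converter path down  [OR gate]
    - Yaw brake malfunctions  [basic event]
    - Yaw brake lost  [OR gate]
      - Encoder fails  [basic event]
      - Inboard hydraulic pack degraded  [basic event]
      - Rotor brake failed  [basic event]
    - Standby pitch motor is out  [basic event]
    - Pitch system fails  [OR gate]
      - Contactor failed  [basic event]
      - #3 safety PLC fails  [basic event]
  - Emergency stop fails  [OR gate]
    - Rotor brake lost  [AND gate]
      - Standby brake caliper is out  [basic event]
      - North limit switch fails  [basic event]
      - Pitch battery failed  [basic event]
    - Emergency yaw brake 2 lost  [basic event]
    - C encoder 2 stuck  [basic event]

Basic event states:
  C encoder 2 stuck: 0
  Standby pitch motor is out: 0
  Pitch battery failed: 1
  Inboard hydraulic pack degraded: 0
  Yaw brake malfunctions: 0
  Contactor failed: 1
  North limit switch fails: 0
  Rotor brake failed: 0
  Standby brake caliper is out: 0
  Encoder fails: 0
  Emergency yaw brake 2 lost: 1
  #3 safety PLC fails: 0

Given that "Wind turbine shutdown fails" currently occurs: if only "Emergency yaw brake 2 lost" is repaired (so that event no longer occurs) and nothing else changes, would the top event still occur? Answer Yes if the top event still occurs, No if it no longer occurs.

Counterfactual: set "Emergency yaw brake 2 lost" to not occurred.
Yaw brake lost [OR]: Encoder fails=not, Inboard hydraulic pack degraded=not, Rotor brake failed=not → no input occurs → does not occur.
Pitch system fails [OR]: Contactor failed=occurs, #3 safety PLC fails=not → at least one input occurs → occurs.
Converter path down [OR]: Yaw brake malfunctions=not, Yaw brake lost=not, Standby pitch motor is out=not, Pitch system fails=occurs → at least one input occurs → occurs.
Rotor brake lost [AND]: Standby brake caliper is out=not, North limit switch fails=not, Pitch battery failed=occurs → not all inputs occur → does not occur.
Emergency stop fails [OR]: Rotor brake lost=not, Emergency yaw brake 2 lost=not, C encoder 2 stuck=not → no input occurs → does not occur.
Wind turbine shutdown fails [AND]: Converter path down=occurs, Emergency stop fails=not → not all inputs occur → does not occur.

No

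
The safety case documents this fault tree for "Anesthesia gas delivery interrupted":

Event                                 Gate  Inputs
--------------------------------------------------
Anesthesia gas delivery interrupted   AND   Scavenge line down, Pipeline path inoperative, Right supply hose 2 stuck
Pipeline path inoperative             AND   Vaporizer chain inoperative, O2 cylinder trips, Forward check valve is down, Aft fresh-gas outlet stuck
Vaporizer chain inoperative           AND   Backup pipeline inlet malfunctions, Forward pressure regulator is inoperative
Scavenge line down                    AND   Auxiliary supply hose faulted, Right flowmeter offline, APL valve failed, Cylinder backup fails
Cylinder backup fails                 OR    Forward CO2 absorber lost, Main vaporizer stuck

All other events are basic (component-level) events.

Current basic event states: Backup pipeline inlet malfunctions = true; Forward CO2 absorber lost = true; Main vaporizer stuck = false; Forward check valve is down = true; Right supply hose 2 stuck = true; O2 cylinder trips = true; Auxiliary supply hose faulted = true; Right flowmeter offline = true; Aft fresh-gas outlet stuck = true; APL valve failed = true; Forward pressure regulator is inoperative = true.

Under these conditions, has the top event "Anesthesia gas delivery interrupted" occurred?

Cylinder backup fails [OR]: Forward CO2 absorber lost=occurs, Main vaporizer stuck=not → at least one input occurs → occurs.
Scavenge line down [AND]: Auxiliary supply hose faulted=occurs, Right flowmeter offline=occurs, APL valve failed=occurs, Cylinder backup fails=occurs → all inputs occur → occurs.
Vaporizer chain inoperative [AND]: Backup pipeline inlet malfunctions=occurs, Forward pressure regulator is inoperative=occurs → all inputs occur → occurs.
Pipeline path inoperative [AND]: Vaporizer chain inoperative=occurs, O2 cylinder trips=occurs, Forward check valve is down=occurs, Aft fresh-gas outlet stuck=occurs → all inputs occur → occurs.
Anesthesia gas delivery interrupted [AND]: Scavenge line down=occurs, Pipeline path inoperative=occurs, Right supply hose 2 stuck=occurs → all inputs occur → occurs.

Yes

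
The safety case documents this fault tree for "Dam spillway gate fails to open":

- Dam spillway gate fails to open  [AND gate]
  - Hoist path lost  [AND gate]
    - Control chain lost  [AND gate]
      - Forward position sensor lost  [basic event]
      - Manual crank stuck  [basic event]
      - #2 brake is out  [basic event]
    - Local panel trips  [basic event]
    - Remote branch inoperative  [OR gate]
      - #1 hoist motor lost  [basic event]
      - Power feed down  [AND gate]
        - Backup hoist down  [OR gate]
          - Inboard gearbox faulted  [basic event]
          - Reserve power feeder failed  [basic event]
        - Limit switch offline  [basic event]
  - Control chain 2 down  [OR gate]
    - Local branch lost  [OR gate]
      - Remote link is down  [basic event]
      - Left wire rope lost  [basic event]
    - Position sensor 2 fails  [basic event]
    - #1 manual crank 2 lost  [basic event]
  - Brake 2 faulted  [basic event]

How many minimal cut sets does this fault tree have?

12

Control chain lost [AND]: one cut set from each child combined → 1 × 1 × 1 = 1 cut set(s).
Backup hoist down [OR]: union of children's cut sets → 2 cut set(s).
Power feed down [AND]: one cut set from each child combined → 2 × 1 = 2 cut set(s).
Remote branch inoperative [OR]: union of children's cut sets → 3 cut set(s).
Hoist path lost [AND]: one cut set from each child combined → 1 × 1 × 3 = 3 cut set(s).
Local branch lost [OR]: union of children's cut sets → 2 cut set(s).
Control chain 2 down [OR]: union of children's cut sets → 4 cut set(s).
Dam spillway gate fails to open [AND]: one cut set from each child combined → 3 × 4 × 1 = 12 cut set(s).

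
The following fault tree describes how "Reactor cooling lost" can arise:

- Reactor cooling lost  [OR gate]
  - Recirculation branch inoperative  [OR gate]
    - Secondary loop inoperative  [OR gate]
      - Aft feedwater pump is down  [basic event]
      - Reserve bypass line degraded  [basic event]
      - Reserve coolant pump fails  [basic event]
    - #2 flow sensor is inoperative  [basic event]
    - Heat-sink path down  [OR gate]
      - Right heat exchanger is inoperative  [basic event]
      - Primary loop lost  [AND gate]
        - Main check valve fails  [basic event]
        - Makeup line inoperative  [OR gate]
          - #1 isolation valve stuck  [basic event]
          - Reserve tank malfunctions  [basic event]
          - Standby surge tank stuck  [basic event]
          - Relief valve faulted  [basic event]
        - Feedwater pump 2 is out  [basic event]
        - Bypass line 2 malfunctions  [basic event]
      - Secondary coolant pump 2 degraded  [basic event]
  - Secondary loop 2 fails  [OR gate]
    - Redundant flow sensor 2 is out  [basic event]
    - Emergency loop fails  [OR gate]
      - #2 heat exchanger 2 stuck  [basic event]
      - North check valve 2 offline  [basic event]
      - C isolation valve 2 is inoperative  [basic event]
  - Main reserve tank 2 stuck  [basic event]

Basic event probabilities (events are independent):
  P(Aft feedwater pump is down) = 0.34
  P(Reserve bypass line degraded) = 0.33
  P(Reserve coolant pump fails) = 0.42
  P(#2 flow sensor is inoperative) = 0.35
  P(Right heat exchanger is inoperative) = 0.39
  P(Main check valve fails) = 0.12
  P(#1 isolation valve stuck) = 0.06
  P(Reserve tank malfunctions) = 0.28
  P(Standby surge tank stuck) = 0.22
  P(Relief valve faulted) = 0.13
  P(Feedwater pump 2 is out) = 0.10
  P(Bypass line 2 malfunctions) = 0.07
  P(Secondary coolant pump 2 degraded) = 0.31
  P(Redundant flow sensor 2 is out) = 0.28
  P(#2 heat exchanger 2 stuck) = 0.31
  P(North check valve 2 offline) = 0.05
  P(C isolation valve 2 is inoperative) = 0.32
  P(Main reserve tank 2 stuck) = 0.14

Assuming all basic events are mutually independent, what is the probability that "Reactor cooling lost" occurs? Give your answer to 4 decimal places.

0.9806

P(Secondary loop inoperative) [OR] = 1 − (1−0.34) × (1−0.33) × (1−0.42) = 0.743524
P(Makeup line inoperative) [OR] = 1 − (1−0.06) × (1−0.28) × (1−0.22) × (1−0.13) = 0.540724
P(Primary loop lost) [AND] = 0.12 × 0.540724 × 0.10 × 0.07 = 0.000454
P(Heat-sink path down) [OR] = 1 − (1−0.39) × (1−0.000454) × (1−0.31) = 0.579291
P(Recirculation branch inoperative) [OR] = 1 − (1−0.743524) × (1−0.35) × (1−0.579291) = 0.929864
P(Emergency loop fails) [OR] = 1 − (1−0.31) × (1−0.05) × (1−0.32) = 0.554260
P(Secondary loop 2 fails) [OR] = 1 − (1−0.28) × (1−0.554260) = 0.679067
P(Reactor cooling lost) [OR] = 1 − (1−0.929864) × (1−0.679067) × (1−0.14) = 0.980642
Rounded to 4 decimal places: P(Reactor cooling lost) ≈ 0.9806.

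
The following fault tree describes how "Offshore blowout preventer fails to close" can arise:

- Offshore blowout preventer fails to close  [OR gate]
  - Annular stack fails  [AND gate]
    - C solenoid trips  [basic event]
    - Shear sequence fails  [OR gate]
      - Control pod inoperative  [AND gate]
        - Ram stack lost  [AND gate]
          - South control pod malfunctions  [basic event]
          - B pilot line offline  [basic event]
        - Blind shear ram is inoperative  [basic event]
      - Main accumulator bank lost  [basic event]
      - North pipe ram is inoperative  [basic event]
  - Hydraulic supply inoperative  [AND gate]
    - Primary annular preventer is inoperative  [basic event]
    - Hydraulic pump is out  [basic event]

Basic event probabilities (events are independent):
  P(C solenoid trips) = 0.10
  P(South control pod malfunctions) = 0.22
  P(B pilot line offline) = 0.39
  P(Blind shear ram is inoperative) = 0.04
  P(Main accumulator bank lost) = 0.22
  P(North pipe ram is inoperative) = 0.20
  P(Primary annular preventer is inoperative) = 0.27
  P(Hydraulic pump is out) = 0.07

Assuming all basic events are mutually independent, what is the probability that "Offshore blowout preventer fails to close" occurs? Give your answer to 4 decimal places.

P(Ram stack lost) [AND] = 0.22 × 0.39 = 0.085800
P(Control pod inoperative) [AND] = 0.085800 × 0.04 = 0.003432
P(Shear sequence fails) [OR] = 1 − (1−0.003432) × (1−0.22) × (1−0.20) = 0.378142
P(Annular stack fails) [AND] = 0.10 × 0.378142 = 0.037814
P(Hydraulic supply inoperative) [AND] = 0.27 × 0.07 = 0.018900
P(Offshore blowout preventer fails to close) [OR] = 1 − (1−0.037814) × (1−0.018900) = 0.055999
Rounded to 4 decimal places: P(Offshore blowout preventer fails to close) ≈ 0.0560.

0.0560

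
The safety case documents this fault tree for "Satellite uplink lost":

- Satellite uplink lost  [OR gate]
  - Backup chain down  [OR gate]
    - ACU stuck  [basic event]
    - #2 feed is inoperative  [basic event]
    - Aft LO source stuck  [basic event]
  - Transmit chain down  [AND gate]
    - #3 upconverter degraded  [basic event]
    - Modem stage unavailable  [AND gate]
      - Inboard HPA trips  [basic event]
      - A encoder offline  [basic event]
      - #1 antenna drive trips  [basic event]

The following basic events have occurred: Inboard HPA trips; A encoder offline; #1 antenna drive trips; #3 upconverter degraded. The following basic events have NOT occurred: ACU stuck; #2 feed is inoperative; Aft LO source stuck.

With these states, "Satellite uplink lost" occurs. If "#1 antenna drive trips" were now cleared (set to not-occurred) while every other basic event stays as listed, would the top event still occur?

Counterfactual: set "#1 antenna drive trips" to not occurred.
Backup chain down [OR]: ACU stuck=not, #2 feed is inoperative=not, Aft LO source stuck=not → no input occurs → does not occur.
Modem stage unavailable [AND]: Inboard HPA trips=occurs, A encoder offline=occurs, #1 antenna drive trips=not → not all inputs occur → does not occur.
Transmit chain down [AND]: #3 upconverter degraded=occurs, Modem stage unavailable=not → not all inputs occur → does not occur.
Satellite uplink lost [OR]: Backup chain down=not, Transmit chain down=not → no input occurs → does not occur.

No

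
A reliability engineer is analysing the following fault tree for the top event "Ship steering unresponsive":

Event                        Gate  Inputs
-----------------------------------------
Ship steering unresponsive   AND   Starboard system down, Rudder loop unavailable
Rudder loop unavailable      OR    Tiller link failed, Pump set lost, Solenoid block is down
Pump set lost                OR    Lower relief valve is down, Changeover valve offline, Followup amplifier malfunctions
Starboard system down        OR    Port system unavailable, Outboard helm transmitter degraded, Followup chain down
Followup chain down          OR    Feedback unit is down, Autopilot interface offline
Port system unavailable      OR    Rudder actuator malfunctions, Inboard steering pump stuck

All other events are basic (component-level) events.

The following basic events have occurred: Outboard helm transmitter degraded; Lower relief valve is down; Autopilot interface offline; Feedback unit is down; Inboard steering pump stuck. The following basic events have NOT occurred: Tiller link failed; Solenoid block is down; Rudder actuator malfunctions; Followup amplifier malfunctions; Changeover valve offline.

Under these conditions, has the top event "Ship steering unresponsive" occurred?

Yes

Port system unavailable [OR]: Rudder actuator malfunctions=not, Inboard steering pump stuck=occurs → at least one input occurs → occurs.
Followup chain down [OR]: Feedback unit is down=occurs, Autopilot interface offline=occurs → at least one input occurs → occurs.
Starboard system down [OR]: Port system unavailable=occurs, Outboard helm transmitter degraded=occurs, Followup chain down=occurs → at least one input occurs → occurs.
Pump set lost [OR]: Lower relief valve is down=occurs, Changeover valve offline=not, Followup amplifier malfunctions=not → at least one input occurs → occurs.
Rudder loop unavailable [OR]: Tiller link failed=not, Pump set lost=occurs, Solenoid block is down=not → at least one input occurs → occurs.
Ship steering unresponsive [AND]: Starboard system down=occurs, Rudder loop unavailable=occurs → all inputs occur → occurs.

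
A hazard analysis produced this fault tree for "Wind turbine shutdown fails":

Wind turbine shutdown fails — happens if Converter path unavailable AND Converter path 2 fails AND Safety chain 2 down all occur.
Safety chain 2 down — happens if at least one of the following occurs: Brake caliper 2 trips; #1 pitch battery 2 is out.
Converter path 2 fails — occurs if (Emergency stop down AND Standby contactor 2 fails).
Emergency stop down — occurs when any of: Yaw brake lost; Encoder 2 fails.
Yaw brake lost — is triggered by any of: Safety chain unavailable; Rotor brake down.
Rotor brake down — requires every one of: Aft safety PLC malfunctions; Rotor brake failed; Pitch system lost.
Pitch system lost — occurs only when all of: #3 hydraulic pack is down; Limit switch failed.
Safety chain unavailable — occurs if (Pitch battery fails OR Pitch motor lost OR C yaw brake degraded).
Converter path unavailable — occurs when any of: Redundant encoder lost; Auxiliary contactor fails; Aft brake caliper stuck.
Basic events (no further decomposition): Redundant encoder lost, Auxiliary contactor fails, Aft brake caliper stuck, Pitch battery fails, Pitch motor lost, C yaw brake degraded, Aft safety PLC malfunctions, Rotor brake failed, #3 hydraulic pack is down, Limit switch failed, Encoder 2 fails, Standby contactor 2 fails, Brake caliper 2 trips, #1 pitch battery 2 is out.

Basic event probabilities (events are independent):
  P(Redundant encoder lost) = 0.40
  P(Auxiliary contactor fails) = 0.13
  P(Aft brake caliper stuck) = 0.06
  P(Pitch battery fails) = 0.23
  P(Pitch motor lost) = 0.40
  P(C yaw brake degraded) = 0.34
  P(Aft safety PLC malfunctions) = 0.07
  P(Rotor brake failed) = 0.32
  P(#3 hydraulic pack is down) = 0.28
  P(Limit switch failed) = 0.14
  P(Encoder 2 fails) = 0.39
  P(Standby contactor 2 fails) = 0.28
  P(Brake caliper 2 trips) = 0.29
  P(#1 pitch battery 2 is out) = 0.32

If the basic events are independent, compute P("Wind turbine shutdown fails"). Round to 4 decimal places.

P(Converter path unavailable) [OR] = 1 − (1−0.40) × (1−0.13) × (1−0.06) = 0.509320
P(Safety chain unavailable) [OR] = 1 − (1−0.23) × (1−0.40) × (1−0.34) = 0.695080
P(Pitch system lost) [AND] = 0.28 × 0.14 = 0.039200
P(Rotor brake down) [AND] = 0.07 × 0.32 × 0.039200 = 0.000878
P(Yaw brake lost) [OR] = 1 − (1−0.695080) × (1−0.000878) = 0.695348
P(Emergency stop down) [OR] = 1 − (1−0.695348) × (1−0.39) = 0.814162
P(Converter path 2 fails) [AND] = 0.814162 × 0.28 = 0.227965
P(Safety chain 2 down) [OR] = 1 − (1−0.29) × (1−0.32) = 0.517200
P(Wind turbine shutdown fails) [AND] = 0.509320 × 0.227965 × 0.517200 = 0.060051
Rounded to 4 decimal places: P(Wind turbine shutdown fails) ≈ 0.0601.

0.0601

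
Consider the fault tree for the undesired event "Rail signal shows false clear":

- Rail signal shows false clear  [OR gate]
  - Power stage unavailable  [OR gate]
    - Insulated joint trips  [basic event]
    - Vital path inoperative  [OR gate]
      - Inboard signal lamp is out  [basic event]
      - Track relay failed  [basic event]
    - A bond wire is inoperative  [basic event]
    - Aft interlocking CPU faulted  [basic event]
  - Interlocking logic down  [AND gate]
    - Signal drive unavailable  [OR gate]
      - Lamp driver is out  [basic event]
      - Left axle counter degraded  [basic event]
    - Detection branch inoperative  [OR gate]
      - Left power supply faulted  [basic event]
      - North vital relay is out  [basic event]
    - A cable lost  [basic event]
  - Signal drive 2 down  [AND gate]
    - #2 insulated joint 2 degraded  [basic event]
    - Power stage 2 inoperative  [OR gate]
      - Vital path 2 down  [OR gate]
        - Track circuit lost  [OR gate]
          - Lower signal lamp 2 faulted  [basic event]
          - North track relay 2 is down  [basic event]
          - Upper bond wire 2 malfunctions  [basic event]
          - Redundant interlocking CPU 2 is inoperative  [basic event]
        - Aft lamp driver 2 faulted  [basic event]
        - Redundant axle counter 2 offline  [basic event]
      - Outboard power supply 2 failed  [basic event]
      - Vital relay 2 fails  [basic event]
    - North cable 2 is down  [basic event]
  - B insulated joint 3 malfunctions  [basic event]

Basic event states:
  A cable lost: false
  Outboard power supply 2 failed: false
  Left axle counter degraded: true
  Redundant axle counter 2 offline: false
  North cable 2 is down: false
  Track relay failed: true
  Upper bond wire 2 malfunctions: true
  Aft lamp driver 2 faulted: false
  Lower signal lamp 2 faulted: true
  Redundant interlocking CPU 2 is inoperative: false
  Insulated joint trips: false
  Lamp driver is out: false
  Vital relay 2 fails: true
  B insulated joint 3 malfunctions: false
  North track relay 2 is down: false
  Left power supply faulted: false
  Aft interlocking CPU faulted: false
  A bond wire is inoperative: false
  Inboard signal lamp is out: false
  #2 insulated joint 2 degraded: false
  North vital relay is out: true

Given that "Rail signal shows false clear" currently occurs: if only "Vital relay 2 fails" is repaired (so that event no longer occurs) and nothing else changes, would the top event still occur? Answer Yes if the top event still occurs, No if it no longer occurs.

Counterfactual: set "Vital relay 2 fails" to not occurred.
Vital path inoperative [OR]: Inboard signal lamp is out=not, Track relay failed=occurs → at least one input occurs → occurs.
Power stage unavailable [OR]: Insulated joint trips=not, Vital path inoperative=occurs, A bond wire is inoperative=not, Aft interlocking CPU faulted=not → at least one input occurs → occurs.
Signal drive unavailable [OR]: Lamp driver is out=not, Left axle counter degraded=occurs → at least one input occurs → occurs.
Detection branch inoperative [OR]: Left power supply faulted=not, North vital relay is out=occurs → at least one input occurs → occurs.
Interlocking logic down [AND]: Signal drive unavailable=occurs, Detection branch inoperative=occurs, A cable lost=not → not all inputs occur → does not occur.
Track circuit lost [OR]: Lower signal lamp 2 faulted=occurs, North track relay 2 is down=not, Upper bond wire 2 malfunctions=occurs, Redundant interlocking CPU 2 is inoperative=not → at least one input occurs → occurs.
Vital path 2 down [OR]: Track circuit lost=occurs, Aft lamp driver 2 faulted=not, Redundant axle counter 2 offline=not → at least one input occurs → occurs.
Power stage 2 inoperative [OR]: Vital path 2 down=occurs, Outboard power supply 2 failed=not, Vital relay 2 fails=not → at least one input occurs → occurs.
Signal drive 2 down [AND]: #2 insulated joint 2 degraded=not, Power stage 2 inoperative=occurs, North cable 2 is down=not → not all inputs occur → does not occur.
Rail signal shows false clear [OR]: Power stage unavailable=occurs, Interlocking logic down=not, Signal drive 2 down=not, B insulated joint 3 malfunctions=not → at least one input occurs → occurs.

Yes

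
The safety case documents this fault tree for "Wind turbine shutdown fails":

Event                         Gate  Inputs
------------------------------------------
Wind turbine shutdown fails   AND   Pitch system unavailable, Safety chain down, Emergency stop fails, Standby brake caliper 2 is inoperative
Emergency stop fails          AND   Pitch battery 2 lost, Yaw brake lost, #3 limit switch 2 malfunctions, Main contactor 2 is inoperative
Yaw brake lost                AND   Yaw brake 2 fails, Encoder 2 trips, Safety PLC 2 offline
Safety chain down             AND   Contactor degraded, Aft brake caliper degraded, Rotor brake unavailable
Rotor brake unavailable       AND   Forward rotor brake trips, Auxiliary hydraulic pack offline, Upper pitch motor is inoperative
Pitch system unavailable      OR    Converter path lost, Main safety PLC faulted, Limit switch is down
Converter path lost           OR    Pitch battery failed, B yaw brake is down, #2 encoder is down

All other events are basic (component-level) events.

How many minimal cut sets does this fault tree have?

5

Converter path lost [OR]: union of children's cut sets → 3 cut set(s).
Pitch system unavailable [OR]: union of children's cut sets → 5 cut set(s).
Rotor brake unavailable [AND]: one cut set from each child combined → 1 × 1 × 1 = 1 cut set(s).
Safety chain down [AND]: one cut set from each child combined → 1 × 1 × 1 = 1 cut set(s).
Yaw brake lost [AND]: one cut set from each child combined → 1 × 1 × 1 = 1 cut set(s).
Emergency stop fails [AND]: one cut set from each child combined → 1 × 1 × 1 × 1 = 1 cut set(s).
Wind turbine shutdown fails [AND]: one cut set from each child combined → 5 × 1 × 1 × 1 = 5 cut set(s).
Minimal cut sets: {#3 limit switch 2 malfunctions, Aft brake caliper degraded, Auxiliary hydraulic pack offline, Contactor degraded, Encoder 2 trips, Forward rotor brake trips, Main contactor 2 is inoperative, Pitch battery 2 lost, Pitch battery failed, Safety PLC 2 offline, Standby brake caliper 2 is inoperative, Upper pitch motor is inoperative, Yaw brake 2 fails}; {#3 limit switch 2 malfunctions, Aft brake caliper degraded, Auxiliary hydraulic pack offline, B yaw brake is down, Contactor degraded, Encoder 2 trips, Forward rotor brake trips, Main contactor 2 is inoperative, Pitch battery 2 lost, Safety PLC 2 offline, Standby brake caliper 2 is inoperative, Upper pitch motor is inoperative, Yaw brake 2 fails}; {#2 encoder is down, #3 limit switch 2 malfunctions, Aft brake caliper degraded, Auxiliary hydraulic pack offline, Contactor degraded, Encoder 2 trips, Forward rotor brake trips, Main contactor 2 is inoperative, Pitch battery 2 lost, Safety PLC 2 offline, Standby brake caliper 2 is inoperative, Upper pitch motor is inoperative, Yaw brake 2 fails}; {#3 limit switch 2 malfunctions, Aft brake caliper degraded, Auxiliary hydraulic pack offline, Contactor degraded, Encoder 2 trips, Forward rotor brake trips, Main contactor 2 is inoperative, Main safety PLC faulted, Pitch battery 2 lost, Safety PLC 2 offline, Standby brake caliper 2 is inoperative, Upper pitch motor is inoperative, Yaw brake 2 fails}; {#3 limit switch 2 malfunctions, Aft brake caliper degraded, Auxiliary hydraulic pack offline, Contactor degraded, Encoder 2 trips, Forward rotor brake trips, Limit switch is down, Main contactor 2 is inoperative, Pitch battery 2 lost, Safety PLC 2 offline, Standby brake caliper 2 is inoperative, Upper pitch motor is inoperative, Yaw brake 2 fails}.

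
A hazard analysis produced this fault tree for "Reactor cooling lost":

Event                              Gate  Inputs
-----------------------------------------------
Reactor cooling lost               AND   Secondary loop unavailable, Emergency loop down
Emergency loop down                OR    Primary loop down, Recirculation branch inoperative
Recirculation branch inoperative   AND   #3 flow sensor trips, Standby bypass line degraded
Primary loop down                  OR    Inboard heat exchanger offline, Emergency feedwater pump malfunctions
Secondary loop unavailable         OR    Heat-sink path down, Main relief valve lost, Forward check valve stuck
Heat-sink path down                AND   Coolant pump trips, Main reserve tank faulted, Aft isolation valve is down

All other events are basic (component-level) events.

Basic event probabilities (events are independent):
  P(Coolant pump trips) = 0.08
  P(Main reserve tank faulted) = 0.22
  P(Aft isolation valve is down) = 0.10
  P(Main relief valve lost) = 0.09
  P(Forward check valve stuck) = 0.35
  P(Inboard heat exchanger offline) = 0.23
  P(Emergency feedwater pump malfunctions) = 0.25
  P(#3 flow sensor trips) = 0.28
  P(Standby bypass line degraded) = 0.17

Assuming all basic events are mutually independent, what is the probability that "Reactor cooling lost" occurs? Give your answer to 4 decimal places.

P(Heat-sink path down) [AND] = 0.08 × 0.22 × 0.10 = 0.001760
P(Secondary loop unavailable) [OR] = 1 − (1−0.001760) × (1−0.09) × (1−0.35) = 0.409541
P(Primary loop down) [OR] = 1 − (1−0.23) × (1−0.25) = 0.422500
P(Recirculation branch inoperative) [AND] = 0.28 × 0.17 = 0.047600
P(Emergency loop down) [OR] = 1 − (1−0.422500) × (1−0.047600) = 0.449989
P(Reactor cooling lost) [AND] = 0.409541 × 0.449989 = 0.184289
Rounded to 4 decimal places: P(Reactor cooling lost) ≈ 0.1843.

0.1843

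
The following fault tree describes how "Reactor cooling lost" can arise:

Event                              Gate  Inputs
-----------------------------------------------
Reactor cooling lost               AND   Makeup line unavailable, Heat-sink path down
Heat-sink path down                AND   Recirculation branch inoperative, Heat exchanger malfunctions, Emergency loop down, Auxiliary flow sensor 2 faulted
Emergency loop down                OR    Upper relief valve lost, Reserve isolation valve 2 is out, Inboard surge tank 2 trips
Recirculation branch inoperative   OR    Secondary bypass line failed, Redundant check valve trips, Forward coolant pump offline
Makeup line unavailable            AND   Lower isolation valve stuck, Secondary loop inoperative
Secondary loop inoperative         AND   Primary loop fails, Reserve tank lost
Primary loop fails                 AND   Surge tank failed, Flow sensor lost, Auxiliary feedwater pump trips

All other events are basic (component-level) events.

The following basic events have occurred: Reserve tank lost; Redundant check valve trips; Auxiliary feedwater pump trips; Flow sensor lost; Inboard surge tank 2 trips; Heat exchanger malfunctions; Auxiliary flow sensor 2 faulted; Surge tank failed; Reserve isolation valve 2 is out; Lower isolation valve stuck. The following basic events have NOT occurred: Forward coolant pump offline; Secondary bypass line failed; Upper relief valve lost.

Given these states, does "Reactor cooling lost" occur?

Yes

Primary loop fails [AND]: Surge tank failed=occurs, Flow sensor lost=occurs, Auxiliary feedwater pump trips=occurs → all inputs occur → occurs.
Secondary loop inoperative [AND]: Primary loop fails=occurs, Reserve tank lost=occurs → all inputs occur → occurs.
Makeup line unavailable [AND]: Lower isolation valve stuck=occurs, Secondary loop inoperative=occurs → all inputs occur → occurs.
Recirculation branch inoperative [OR]: Secondary bypass line failed=not, Redundant check valve trips=occurs, Forward coolant pump offline=not → at least one input occurs → occurs.
Emergency loop down [OR]: Upper relief valve lost=not, Reserve isolation valve 2 is out=occurs, Inboard surge tank 2 trips=occurs → at least one input occurs → occurs.
Heat-sink path down [AND]: Recirculation branch inoperative=occurs, Heat exchanger malfunctions=occurs, Emergency loop down=occurs, Auxiliary flow sensor 2 faulted=occurs → all inputs occur → occurs.
Reactor cooling lost [AND]: Makeup line unavailable=occurs, Heat-sink path down=occurs → all inputs occur → occurs.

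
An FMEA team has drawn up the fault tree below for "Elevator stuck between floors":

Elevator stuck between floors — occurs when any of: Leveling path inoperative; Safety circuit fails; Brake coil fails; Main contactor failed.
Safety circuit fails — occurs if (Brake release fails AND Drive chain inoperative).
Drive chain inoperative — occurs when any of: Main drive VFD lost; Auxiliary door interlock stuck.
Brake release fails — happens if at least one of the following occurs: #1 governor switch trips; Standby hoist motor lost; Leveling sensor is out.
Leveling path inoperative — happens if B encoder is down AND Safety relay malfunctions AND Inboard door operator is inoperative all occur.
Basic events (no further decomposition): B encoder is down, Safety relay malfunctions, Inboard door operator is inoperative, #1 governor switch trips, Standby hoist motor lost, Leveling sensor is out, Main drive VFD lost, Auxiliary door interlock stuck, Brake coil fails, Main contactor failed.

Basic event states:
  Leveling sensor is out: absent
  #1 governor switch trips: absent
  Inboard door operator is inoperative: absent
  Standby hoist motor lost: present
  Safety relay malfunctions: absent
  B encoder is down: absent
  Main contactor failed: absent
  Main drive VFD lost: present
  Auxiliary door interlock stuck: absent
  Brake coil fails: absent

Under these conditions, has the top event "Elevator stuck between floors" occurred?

Yes

Leveling path inoperative [AND]: B encoder is down=not, Safety relay malfunctions=not, Inboard door operator is inoperative=not → not all inputs occur → does not occur.
Brake release fails [OR]: #1 governor switch trips=not, Standby hoist motor lost=occurs, Leveling sensor is out=not → at least one input occurs → occurs.
Drive chain inoperative [OR]: Main drive VFD lost=occurs, Auxiliary door interlock stuck=not → at least one input occurs → occurs.
Safety circuit fails [AND]: Brake release fails=occurs, Drive chain inoperative=occurs → all inputs occur → occurs.
Elevator stuck between floors [OR]: Leveling path inoperative=not, Safety circuit fails=occurs, Brake coil fails=not, Main contactor failed=not → at least one input occurs → occurs.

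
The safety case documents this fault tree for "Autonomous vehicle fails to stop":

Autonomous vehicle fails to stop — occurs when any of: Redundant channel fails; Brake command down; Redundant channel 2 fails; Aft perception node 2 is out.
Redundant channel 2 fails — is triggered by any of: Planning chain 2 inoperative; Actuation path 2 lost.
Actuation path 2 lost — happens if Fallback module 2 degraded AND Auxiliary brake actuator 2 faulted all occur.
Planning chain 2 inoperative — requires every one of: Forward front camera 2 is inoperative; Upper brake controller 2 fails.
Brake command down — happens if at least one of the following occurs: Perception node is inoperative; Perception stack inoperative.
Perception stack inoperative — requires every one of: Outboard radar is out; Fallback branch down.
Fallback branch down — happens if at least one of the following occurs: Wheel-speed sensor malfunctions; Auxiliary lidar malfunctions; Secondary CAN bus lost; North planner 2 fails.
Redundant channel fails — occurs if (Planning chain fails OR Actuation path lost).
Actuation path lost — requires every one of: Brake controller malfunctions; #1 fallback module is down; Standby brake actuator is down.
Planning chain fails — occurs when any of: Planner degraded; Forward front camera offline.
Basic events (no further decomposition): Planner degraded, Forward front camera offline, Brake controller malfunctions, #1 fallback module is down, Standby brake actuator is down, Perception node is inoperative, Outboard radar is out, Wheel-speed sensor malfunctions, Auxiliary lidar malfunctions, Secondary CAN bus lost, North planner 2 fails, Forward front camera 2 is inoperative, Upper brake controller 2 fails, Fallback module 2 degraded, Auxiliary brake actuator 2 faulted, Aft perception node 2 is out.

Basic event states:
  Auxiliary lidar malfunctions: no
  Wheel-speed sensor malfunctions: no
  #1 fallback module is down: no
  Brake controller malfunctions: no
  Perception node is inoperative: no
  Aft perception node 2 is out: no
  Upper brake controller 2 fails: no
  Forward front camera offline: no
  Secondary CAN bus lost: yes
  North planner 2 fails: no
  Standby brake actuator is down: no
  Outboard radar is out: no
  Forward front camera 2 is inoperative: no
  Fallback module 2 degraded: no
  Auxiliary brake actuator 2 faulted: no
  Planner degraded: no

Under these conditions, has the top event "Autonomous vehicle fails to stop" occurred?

Planning chain fails [OR]: Planner degraded=not, Forward front camera offline=not → no input occurs → does not occur.
Actuation path lost [AND]: Brake controller malfunctions=not, #1 fallback module is down=not, Standby brake actuator is down=not → not all inputs occur → does not occur.
Redundant channel fails [OR]: Planning chain fails=not, Actuation path lost=not → no input occurs → does not occur.
Fallback branch down [OR]: Wheel-speed sensor malfunctions=not, Auxiliary lidar malfunctions=not, Secondary CAN bus lost=occurs, North planner 2 fails=not → at least one input occurs → occurs.
Perception stack inoperative [AND]: Outboard radar is out=not, Fallback branch down=occurs → not all inputs occur → does not occur.
Brake command down [OR]: Perception node is inoperative=not, Perception stack inoperative=not → no input occurs → does not occur.
Planning chain 2 inoperative [AND]: Forward front camera 2 is inoperative=not, Upper brake controller 2 fails=not → not all inputs occur → does not occur.
Actuation path 2 lost [AND]: Fallback module 2 degraded=not, Auxiliary brake actuator 2 faulted=not → not all inputs occur → does not occur.
Redundant channel 2 fails [OR]: Planning chain 2 inoperative=not, Actuation path 2 lost=not → no input occurs → does not occur.
Autonomous vehicle fails to stop [OR]: Redundant channel fails=not, Brake command down=not, Redundant channel 2 fails=not, Aft perception node 2 is out=not → no input occurs → does not occur.

No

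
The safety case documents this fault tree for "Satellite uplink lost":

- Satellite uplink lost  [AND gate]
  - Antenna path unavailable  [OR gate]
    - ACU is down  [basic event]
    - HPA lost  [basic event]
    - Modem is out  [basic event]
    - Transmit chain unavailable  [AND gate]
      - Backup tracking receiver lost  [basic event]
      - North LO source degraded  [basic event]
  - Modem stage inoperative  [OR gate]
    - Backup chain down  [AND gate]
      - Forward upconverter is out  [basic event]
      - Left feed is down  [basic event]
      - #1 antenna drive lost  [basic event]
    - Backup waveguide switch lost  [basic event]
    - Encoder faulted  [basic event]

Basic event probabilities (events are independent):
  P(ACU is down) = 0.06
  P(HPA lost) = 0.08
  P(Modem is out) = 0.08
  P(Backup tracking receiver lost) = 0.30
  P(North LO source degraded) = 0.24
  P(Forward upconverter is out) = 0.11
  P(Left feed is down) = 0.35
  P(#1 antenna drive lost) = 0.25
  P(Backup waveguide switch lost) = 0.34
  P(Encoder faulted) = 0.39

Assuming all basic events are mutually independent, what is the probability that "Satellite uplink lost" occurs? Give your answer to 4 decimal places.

P(Transmit chain unavailable) [AND] = 0.30 × 0.24 = 0.072000
P(Antenna path unavailable) [OR] = 1 − (1−0.06) × (1−0.08) × (1−0.08) × (1−0.072000) = 0.261668
P(Backup chain down) [AND] = 0.11 × 0.35 × 0.25 = 0.009625
P(Modem stage inoperative) [OR] = 1 − (1−0.009625) × (1−0.34) × (1−0.39) = 0.601275
P(Satellite uplink lost) [AND] = 0.261668 × 0.601275 = 0.157334
Rounded to 4 decimal places: P(Satellite uplink lost) ≈ 0.1573.

0.1573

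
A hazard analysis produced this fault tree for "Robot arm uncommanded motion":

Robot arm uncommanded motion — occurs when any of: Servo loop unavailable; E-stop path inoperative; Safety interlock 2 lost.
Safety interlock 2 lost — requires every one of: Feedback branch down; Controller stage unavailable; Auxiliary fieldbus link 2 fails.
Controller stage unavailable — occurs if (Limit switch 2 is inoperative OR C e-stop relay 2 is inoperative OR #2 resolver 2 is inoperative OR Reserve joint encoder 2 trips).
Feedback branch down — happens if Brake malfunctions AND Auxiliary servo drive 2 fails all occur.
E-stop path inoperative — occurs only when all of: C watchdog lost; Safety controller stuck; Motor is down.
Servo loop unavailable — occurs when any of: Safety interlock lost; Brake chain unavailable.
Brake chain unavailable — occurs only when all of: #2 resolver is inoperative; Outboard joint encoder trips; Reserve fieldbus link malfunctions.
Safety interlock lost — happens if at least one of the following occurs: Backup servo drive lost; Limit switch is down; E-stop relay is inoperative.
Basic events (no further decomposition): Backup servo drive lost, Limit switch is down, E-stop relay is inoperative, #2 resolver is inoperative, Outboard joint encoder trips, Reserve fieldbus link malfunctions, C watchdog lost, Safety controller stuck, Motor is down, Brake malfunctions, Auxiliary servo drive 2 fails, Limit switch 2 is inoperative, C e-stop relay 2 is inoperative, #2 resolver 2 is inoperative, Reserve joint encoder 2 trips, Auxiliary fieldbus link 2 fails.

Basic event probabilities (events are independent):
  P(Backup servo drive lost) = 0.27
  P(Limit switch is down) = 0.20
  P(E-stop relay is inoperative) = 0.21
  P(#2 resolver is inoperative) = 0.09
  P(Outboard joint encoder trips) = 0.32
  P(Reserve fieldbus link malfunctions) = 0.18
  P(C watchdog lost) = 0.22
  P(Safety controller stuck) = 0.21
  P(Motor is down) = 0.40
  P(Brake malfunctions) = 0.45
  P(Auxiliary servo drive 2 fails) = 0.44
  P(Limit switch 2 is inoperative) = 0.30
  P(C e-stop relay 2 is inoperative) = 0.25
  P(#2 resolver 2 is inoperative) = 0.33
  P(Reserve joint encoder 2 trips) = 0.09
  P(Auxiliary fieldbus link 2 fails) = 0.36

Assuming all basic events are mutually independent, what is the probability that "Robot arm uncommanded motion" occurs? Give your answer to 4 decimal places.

P(Safety interlock lost) [OR] = 1 − (1−0.27) × (1−0.20) × (1−0.21) = 0.538640
P(Brake chain unavailable) [AND] = 0.09 × 0.32 × 0.18 = 0.005184
P(Servo loop unavailable) [OR] = 1 − (1−0.538640) × (1−0.005184) = 0.541032
P(E-stop path inoperative) [AND] = 0.22 × 0.21 × 0.40 = 0.018480
P(Feedback branch down) [AND] = 0.45 × 0.44 = 0.198000
P(Controller stage unavailable) [OR] = 1 − (1−0.30) × (1−0.25) × (1−0.33) × (1−0.09) = 0.679908
P(Safety interlock 2 lost) [AND] = 0.198000 × 0.679908 × 0.36 = 0.048464
P(Robot arm uncommanded motion) [OR] = 1 − (1−0.541032) × (1−0.018480) × (1−0.048464) = 0.571346
Rounded to 4 decimal places: P(Robot arm uncommanded motion) ≈ 0.5713.

0.5713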